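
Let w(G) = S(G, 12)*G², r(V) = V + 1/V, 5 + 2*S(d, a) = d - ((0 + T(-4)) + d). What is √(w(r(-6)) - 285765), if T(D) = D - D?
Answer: 5*I*√1646554/12 ≈ 534.66*I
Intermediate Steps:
T(D) = 0
S(d, a) = -5/2 (S(d, a) = -5/2 + (d - ((0 + 0) + d))/2 = -5/2 + (d - (0 + d))/2 = -5/2 + (d - d)/2 = -5/2 + (½)*0 = -5/2 + 0 = -5/2)
w(G) = -5*G²/2
√(w(r(-6)) - 285765) = √(-5*(-6 + 1/(-6))²/2 - 285765) = √(-5*(-6 - ⅙)²/2 - 285765) = √(-5*(-37/6)²/2 - 285765) = √(-5/2*1369/36 - 285765) = √(-6845/72 - 285765) = √(-20581925/72) = 5*I*√1646554/12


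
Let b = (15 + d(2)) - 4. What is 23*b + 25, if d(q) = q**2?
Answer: 370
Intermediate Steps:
b = 15 (b = (15 + 2**2) - 4 = (15 + 4) - 4 = 19 - 4 = 15)
23*b + 25 = 23*15 + 25 = 345 + 25 = 370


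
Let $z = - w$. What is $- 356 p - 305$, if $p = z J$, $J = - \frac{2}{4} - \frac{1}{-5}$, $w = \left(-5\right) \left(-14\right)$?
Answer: $-7781$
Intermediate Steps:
$w = 70$
$J = - \frac{3}{10}$ ($J = \left(-2\right) \frac{1}{4} - - \frac{1}{5} = - \frac{1}{2} + \frac{1}{5} = - \frac{3}{10} \approx -0.3$)
$z = -70$ ($z = \left(-1\right) 70 = -70$)
$p = 21$ ($p = \left(-70\right) \left(- \frac{3}{10}\right) = 21$)
$- 356 p - 305 = \left(-356\right) 21 - 305 = -7476 - 305 = -7781$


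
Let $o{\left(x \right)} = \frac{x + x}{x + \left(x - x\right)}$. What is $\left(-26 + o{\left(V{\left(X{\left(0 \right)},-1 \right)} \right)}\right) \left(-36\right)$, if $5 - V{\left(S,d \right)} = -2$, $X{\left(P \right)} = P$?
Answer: $864$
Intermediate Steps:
$V{\left(S,d \right)} = 7$ ($V{\left(S,d \right)} = 5 - -2 = 5 + 2 = 7$)
$o{\left(x \right)} = 2$ ($o{\left(x \right)} = \frac{2 x}{x + 0} = \frac{2 x}{x} = 2$)
$\left(-26 + o{\left(V{\left(X{\left(0 \right)},-1 \right)} \right)}\right) \left(-36\right) = \left(-26 + 2\right) \left(-36\right) = \left(-24\right) \left(-36\right) = 864$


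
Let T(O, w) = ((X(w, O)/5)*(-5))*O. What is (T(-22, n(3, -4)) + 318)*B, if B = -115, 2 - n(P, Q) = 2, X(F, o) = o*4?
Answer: 186070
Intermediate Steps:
X(F, o) = 4*o
n(P, Q) = 0 (n(P, Q) = 2 - 1*2 = 2 - 2 = 0)
T(O, w) = -4*O² (T(O, w) = (((4*O)/5)*(-5))*O = (((4*O)*(⅕))*(-5))*O = ((4*O/5)*(-5))*O = (-4*O)*O = -4*O²)
(T(-22, n(3, -4)) + 318)*B = (-4*(-22)² + 318)*(-115) = (-4*484 + 318)*(-115) = (-1936 + 318)*(-115) = -1618*(-115) = 186070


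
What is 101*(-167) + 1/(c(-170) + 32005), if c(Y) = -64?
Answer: -538748846/31941 ≈ -16867.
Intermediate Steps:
101*(-167) + 1/(c(-170) + 32005) = 101*(-167) + 1/(-64 + 32005) = -16867 + 1/31941 = -538748846/31941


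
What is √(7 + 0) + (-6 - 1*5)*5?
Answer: -55 + √7 ≈ -52.354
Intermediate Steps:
√(7 + 0) + (-6 - 1*5)*5 = √7 + (-6 - 5)*5 = √7 - 11*5 = √7 - 55 = -55 + √7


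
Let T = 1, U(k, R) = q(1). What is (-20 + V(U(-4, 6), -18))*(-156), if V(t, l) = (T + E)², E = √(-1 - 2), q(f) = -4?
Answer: 3432 - 312*I*√3 ≈ 3432.0 - 540.4*I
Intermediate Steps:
U(k, R) = -4
E = I*√3 (E = √(-3) = I*√3 ≈ 1.732*I)
V(t, l) = (1 + I*√3)²
(-20 + V(U(-4, 6), -18))*(-156) = (-20 + (1 + I*√3)²)*(-156) = 3120 - 156*(1 + I*√3)²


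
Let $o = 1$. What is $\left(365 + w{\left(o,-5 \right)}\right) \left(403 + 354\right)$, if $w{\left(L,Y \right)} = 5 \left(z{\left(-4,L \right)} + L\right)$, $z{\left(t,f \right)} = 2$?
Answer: $287660$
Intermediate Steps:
$w{\left(L,Y \right)} = 10 + 5 L$ ($w{\left(L,Y \right)} = 5 \left(2 + L\right) = 10 + 5 L$)
$\left(365 + w{\left(o,-5 \right)}\right) \left(403 + 354\right) = \left(365 + \left(10 + 5 \cdot 1\right)\right) \left(403 + 354\right) = \left(365 + \left(10 + 5\right)\right) 757 = \left(365 + 15\right) 757 = 380 \cdot 757 = 287660$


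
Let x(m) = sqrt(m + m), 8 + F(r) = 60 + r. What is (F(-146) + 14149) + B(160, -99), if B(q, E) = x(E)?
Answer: 14055 + 3*I*sqrt(22) ≈ 14055.0 + 14.071*I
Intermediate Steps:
F(r) = 52 + r (F(r) = -8 + (60 + r) = 52 + r)
x(m) = sqrt(2)*sqrt(m) (x(m) = sqrt(2*m) = sqrt(2)*sqrt(m))
B(q, E) = sqrt(2)*sqrt(E)
(F(-146) + 14149) + B(160, -99) = ((52 - 146) + 14149) + sqrt(2)*sqrt(-99) = (-94 + 14149) + sqrt(2)*(3*I*sqrt(11)) = 14055 + 3*I*sqrt(22)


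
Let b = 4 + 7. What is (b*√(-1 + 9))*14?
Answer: 308*√2 ≈ 435.58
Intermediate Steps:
b = 11
(b*√(-1 + 9))*14 = (11*√(-1 + 9))*14 = (11*√8)*14 = (11*(2*√2))*14 = (22*√2)*14 = 308*√2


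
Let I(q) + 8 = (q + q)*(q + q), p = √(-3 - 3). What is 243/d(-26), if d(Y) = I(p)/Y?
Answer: 3159/16 ≈ 197.44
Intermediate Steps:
p = I*√6 (p = √(-6) = I*√6 ≈ 2.4495*I)
I(q) = -8 + 4*q² (I(q) = -8 + (q + q)*(q + q) = -8 + (2*q)*(2*q) = -8 + 4*q²)
d(Y) = -32/Y (d(Y) = (-8 + 4*(I*√6)²)/Y = (-8 + 4*(-6))/Y = (-8 - 24)/Y = -32/Y)
243/d(-26) = 243/((-32/(-26))) = 243/((-32*(-1/26))) = 243/(16/13) = 243*(13/16) = 3159/16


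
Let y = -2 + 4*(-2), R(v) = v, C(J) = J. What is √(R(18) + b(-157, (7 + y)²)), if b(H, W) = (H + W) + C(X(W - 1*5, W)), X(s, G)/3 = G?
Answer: I*√103 ≈ 10.149*I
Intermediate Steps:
X(s, G) = 3*G
y = -10 (y = -2 - 8 = -10)
b(H, W) = H + 4*W (b(H, W) = (H + W) + 3*W = H + 4*W)
√(R(18) + b(-157, (7 + y)²)) = √(18 + (-157 + 4*(7 - 10)²)) = √(18 + (-157 + 4*(-3)²)) = √(18 + (-157 + 4*9)) = √(18 + (-157 + 36)) = √(18 - 121) = √(-103) = I*√103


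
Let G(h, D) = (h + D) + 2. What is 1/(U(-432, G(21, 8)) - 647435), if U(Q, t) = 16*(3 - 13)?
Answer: -1/647595 ≈ -1.5442e-6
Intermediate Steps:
G(h, D) = 2 + D + h (G(h, D) = (D + h) + 2 = 2 + D + h)
U(Q, t) = -160 (U(Q, t) = 16*(-10) = -160)
1/(U(-432, G(21, 8)) - 647435) = 1/(-160 - 647435) = 1/(-647595) = -1/647595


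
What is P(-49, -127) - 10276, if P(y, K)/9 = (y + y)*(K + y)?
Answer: 144956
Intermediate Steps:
P(y, K) = 18*y*(K + y) (P(y, K) = 9*((y + y)*(K + y)) = 9*((2*y)*(K + y)) = 9*(2*y*(K + y)) = 18*y*(K + y))
P(-49, -127) - 10276 = 18*(-49)*(-127 - 49) - 10276 = 18*(-49)*(-176) - 10276 = 155232 - 10276 = 144956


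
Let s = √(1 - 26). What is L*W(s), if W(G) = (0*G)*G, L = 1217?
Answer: 0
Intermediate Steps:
s = 5*I (s = √(-25) = 5*I ≈ 5.0*I)
W(G) = 0 (W(G) = 0*G = 0)
L*W(s) = 1217*0 = 0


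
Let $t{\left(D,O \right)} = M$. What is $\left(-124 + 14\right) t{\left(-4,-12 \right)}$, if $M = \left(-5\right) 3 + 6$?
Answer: $990$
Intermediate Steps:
$M = -9$ ($M = -15 + 6 = -9$)
$t{\left(D,O \right)} = -9$
$\left(-124 + 14\right) t{\left(-4,-12 \right)} = \left(-124 + 14\right) \left(-9\right) = \left(-110\right) \left(-9\right) = 990$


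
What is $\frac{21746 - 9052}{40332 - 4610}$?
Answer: $\frac{6347}{17861} \approx 0.35536$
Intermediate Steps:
$\frac{21746 - 9052}{40332 - 4610} = \frac{12694}{35722} = 12694 \cdot \frac{1}{35722} = \frac{6347}{17861}$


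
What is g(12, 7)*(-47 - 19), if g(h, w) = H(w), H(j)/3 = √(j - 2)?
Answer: -198*√5 ≈ -442.74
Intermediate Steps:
H(j) = 3*√(-2 + j) (H(j) = 3*√(j - 2) = 3*√(-2 + j))
g(h, w) = 3*√(-2 + w)
g(12, 7)*(-47 - 19) = (3*√(-2 + 7))*(-47 - 19) = (3*√5)*(-66) = -198*√5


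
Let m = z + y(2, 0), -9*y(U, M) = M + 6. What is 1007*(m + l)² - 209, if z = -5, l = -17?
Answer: 4654487/9 ≈ 5.1717e+5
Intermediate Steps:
y(U, M) = -⅔ - M/9 (y(U, M) = -(M + 6)/9 = -(6 + M)/9 = -⅔ - M/9)
m = -17/3 (m = -5 + (-⅔ - ⅑*0) = -5 + (-⅔ + 0) = -5 - ⅔ = -17/3 ≈ -5.6667)
1007*(m + l)² - 209 = 1007*(-17/3 - 17)² - 209 = 1007*(-68/3)² - 209 = 1007*(4624/9) - 209 = 4656368/9 - 209 = 4654487/9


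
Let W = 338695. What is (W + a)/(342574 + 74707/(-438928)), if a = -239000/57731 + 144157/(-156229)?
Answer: 1340807137355516143264/1356182706857035180035 ≈ 0.98866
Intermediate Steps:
a = -45661058767/9019256399 (a = -239000*1/57731 + 144157*(-1/156229) = -239000/57731 - 144157/156229 = -45661058767/9019256399 ≈ -5.0626)
(W + a)/(342574 + 74707/(-438928)) = (338695 - 45661058767/9019256399)/(342574 + 74707/(-438928)) = 3054731385000538/(9019256399*(342574 + 74707*(-1/438928))) = 3054731385000538/(9019256399*(342574 - 74707/438928)) = 3054731385000538/(9019256399*(150365245965/438928)) = (3054731385000538/9019256399)*(438928/150365245965) = 1340807137355516143264/1356182706857035180035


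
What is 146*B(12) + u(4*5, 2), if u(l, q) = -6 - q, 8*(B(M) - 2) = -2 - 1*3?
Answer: 771/4 ≈ 192.75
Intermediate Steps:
B(M) = 11/8 (B(M) = 2 + (-2 - 1*3)/8 = 2 + (-2 - 3)/8 = 2 + (⅛)*(-5) = 2 - 5/8 = 11/8)
146*B(12) + u(4*5, 2) = 146*(11/8) + (-6 - 1*2) = 803/4 + (-6 - 2) = 803/4 - 8 = 771/4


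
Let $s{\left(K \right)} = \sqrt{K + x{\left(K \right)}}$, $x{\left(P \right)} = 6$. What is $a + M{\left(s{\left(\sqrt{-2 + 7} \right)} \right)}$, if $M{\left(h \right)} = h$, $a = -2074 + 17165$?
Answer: $15091 + \sqrt{6 + \sqrt{5}} \approx 15094.0$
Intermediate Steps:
$s{\left(K \right)} = \sqrt{6 + K}$ ($s{\left(K \right)} = \sqrt{K + 6} = \sqrt{6 + K}$)
$a = 15091$
$a + M{\left(s{\left(\sqrt{-2 + 7} \right)} \right)} = 15091 + \sqrt{6 + \sqrt{-2 + 7}} = 15091 + \sqrt{6 + \sqrt{5}}$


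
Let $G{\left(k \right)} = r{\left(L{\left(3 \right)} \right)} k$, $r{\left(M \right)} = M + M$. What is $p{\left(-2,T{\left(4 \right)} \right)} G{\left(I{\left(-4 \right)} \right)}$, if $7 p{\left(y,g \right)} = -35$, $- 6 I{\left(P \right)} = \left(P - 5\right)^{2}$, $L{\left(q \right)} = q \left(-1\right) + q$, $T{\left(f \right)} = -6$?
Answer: $0$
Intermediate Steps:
$L{\left(q \right)} = 0$ ($L{\left(q \right)} = - q + q = 0$)
$I{\left(P \right)} = - \frac{\left(-5 + P\right)^{2}}{6}$ ($I{\left(P \right)} = - \frac{\left(P - 5\right)^{2}}{6} = - \frac{\left(-5 + P\right)^{2}}{6}$)
$p{\left(y,g \right)} = -5$ ($p{\left(y,g \right)} = \frac{1}{7} \left(-35\right) = -5$)
$r{\left(M \right)} = 2 M$
$G{\left(k \right)} = 0$ ($G{\left(k \right)} = 2 \cdot 0 k = 0 k = 0$)
$p{\left(-2,T{\left(4 \right)} \right)} G{\left(I{\left(-4 \right)} \right)} = \left(-5\right) 0 = 0$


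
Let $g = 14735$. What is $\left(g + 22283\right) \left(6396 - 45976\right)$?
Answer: $-1465172440$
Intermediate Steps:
$\left(g + 22283\right) \left(6396 - 45976\right) = \left(14735 + 22283\right) \left(6396 - 45976\right) = 37018 \left(-39580\right) = -1465172440$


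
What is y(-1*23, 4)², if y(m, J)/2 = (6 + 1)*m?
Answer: 103684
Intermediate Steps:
y(m, J) = 14*m (y(m, J) = 2*((6 + 1)*m) = 2*(7*m) = 14*m)
y(-1*23, 4)² = (14*(-1*23))² = (14*(-23))² = (-322)² = 103684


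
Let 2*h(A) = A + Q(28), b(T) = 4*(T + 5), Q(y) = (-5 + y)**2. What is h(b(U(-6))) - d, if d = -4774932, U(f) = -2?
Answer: 9550405/2 ≈ 4.7752e+6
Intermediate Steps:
b(T) = 20 + 4*T (b(T) = 4*(5 + T) = 20 + 4*T)
h(A) = 529/2 + A/2 (h(A) = (A + (-5 + 28)**2)/2 = (A + 23**2)/2 = (A + 529)/2 = (529 + A)/2 = 529/2 + A/2)
h(b(U(-6))) - d = (529/2 + (20 + 4*(-2))/2) - 1*(-4774932) = (529/2 + (20 - 8)/2) + 4774932 = (529/2 + (1/2)*12) + 4774932 = (529/2 + 6) + 4774932 = 541/2 + 4774932 = 9550405/2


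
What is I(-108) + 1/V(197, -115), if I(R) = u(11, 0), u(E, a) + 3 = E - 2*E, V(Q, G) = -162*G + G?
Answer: -259209/18515 ≈ -14.000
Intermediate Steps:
V(Q, G) = -161*G
u(E, a) = -3 - E (u(E, a) = -3 + (E - 2*E) = -3 - E)
I(R) = -14 (I(R) = -3 - 1*11 = -3 - 11 = -14)
I(-108) + 1/V(197, -115) = -14 + 1/(-161*(-115)) = -14 + 1/18515 = -259209/18515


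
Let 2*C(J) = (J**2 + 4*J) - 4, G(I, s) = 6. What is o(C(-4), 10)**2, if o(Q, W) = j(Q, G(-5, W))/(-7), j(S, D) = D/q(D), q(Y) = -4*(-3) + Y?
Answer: 1/441 ≈ 0.0022676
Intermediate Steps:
C(J) = -2 + J**2/2 + 2*J (C(J) = ((J**2 + 4*J) - 4)/2 = (-4 + J**2 + 4*J)/2 = -2 + J**2/2 + 2*J)
q(Y) = 12 + Y
j(S, D) = D/(12 + D)
o(Q, W) = -1/21 (o(Q, W) = (6/(12 + 6))/(-7) = (6/18)*(-1/7) = (6*(1/18))*(-1/7) = (1/3)*(-1/7) = -1/21)
o(C(-4), 10)**2 = (-1/21)**2 = 1/441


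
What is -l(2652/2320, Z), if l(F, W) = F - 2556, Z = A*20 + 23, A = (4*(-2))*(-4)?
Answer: 1481817/580 ≈ 2554.9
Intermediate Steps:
A = 32 (A = -8*(-4) = 32)
Z = 663 (Z = 32*20 + 23 = 640 + 23 = 663)
l(F, W) = -2556 + F
-l(2652/2320, Z) = -(-2556 + 2652/2320) = -(-2556 + 2652*(1/2320)) = -(-2556 + 663/580) = -1*(-1481817/580) = 1481817/580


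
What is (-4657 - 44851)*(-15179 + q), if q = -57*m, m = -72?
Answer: 548301100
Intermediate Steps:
q = 4104 (q = -57*(-72) = 4104)
(-4657 - 44851)*(-15179 + q) = (-4657 - 44851)*(-15179 + 4104) = -49508*(-11075) = 548301100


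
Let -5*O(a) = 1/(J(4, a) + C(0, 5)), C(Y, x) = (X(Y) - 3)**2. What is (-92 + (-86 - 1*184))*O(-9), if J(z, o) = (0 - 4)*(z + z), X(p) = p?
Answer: -362/115 ≈ -3.1478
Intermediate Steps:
J(z, o) = -8*z
C(Y, x) = (-3 + Y)**2 (C(Y, x) = (Y - 3)**2 = (-3 + Y)**2)
O(a) = 1/115 (O(a) = -1/(5*(-8*4 + (-3 + 0)**2)) = -1/(5*(-32 + (-3)**2)) = -1/(5*(-32 + 9)) = -1/5/(-23) = -1/5*(-1/23) = 1/115)
(-92 + (-86 - 1*184))*O(-9) = (-92 + (-86 - 1*184))*(1/115) = (-92 + (-86 - 184))*(1/115) = (-92 - 270)*(1/115) = -362*1/115 = -362/115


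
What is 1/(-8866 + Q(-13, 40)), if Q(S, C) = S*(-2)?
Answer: -1/8840 ≈ -0.00011312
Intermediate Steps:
Q(S, C) = -2*S
1/(-8866 + Q(-13, 40)) = 1/(-8866 - 2*(-13)) = 1/(-8866 + 26) = 1/(-8840) = -1/8840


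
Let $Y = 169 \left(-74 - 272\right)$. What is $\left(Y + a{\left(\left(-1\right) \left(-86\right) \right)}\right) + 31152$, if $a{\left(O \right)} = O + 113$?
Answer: $-27123$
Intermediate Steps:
$Y = -58474$ ($Y = 169 \left(-346\right) = -58474$)
$a{\left(O \right)} = 113 + O$
$\left(Y + a{\left(\left(-1\right) \left(-86\right) \right)}\right) + 31152 = \left(-58474 + \left(113 - -86\right)\right) + 31152 = \left(-58474 + \left(113 + 86\right)\right) + 31152 = \left(-58474 + 199\right) + 31152 = -58275 + 31152 = -27123$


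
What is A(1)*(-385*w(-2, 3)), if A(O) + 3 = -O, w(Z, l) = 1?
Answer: 1540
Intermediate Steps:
A(O) = -3 - O
A(1)*(-385*w(-2, 3)) = (-3 - 1*1)*(-385*1) = (-3 - 1)*(-385) = -4*(-385) = 1540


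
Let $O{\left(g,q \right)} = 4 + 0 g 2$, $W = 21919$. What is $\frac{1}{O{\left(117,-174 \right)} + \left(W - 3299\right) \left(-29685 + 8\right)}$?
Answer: $- \frac{1}{552585736} \approx -1.8097 \cdot 10^{-9}$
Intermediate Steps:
$O{\left(g,q \right)} = 4$ ($O{\left(g,q \right)} = 4 + 0 \cdot 2 = 4 + 0 = 4$)
$\frac{1}{O{\left(117,-174 \right)} + \left(W - 3299\right) \left(-29685 + 8\right)} = \frac{1}{4 + \left(21919 - 3299\right) \left(-29685 + 8\right)} = \frac{1}{4 + 18620 \left(-29677\right)} = \frac{1}{4 - 552585740} = \frac{1}{-552585736} = - \frac{1}{552585736}$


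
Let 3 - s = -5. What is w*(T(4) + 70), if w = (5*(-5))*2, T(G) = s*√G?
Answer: -4300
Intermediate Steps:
s = 8 (s = 3 - 1*(-5) = 3 + 5 = 8)
T(G) = 8*√G
w = -50 (w = -25*2 = -50)
w*(T(4) + 70) = -50*(8*√4 + 70) = -50*(8*2 + 70) = -50*(16 + 70) = -50*86 = -4300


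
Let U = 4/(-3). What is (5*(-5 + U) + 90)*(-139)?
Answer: -24325/3 ≈ -8108.3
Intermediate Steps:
U = -4/3 (U = 4*(-⅓) = -4/3 ≈ -1.3333)
(5*(-5 + U) + 90)*(-139) = (5*(-5 - 4/3) + 90)*(-139) = (5*(-19/3) + 90)*(-139) = (-95/3 + 90)*(-139) = (175/3)*(-139) = -24325/3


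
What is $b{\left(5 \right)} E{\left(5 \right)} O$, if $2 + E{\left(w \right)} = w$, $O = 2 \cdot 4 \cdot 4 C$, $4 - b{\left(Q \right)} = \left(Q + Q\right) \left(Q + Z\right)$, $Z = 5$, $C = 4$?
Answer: $-36864$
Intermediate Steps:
$b{\left(Q \right)} = 4 - 2 Q \left(5 + Q\right)$ ($b{\left(Q \right)} = 4 - \left(Q + Q\right) \left(Q + 5\right) = 4 - 2 Q \left(5 + Q\right)$)
$O = 128$ ($O = 2 \cdot 4 \cdot 4 \cdot 4 = 2 \cdot 16 \cdot 4 = 32 \cdot 4 = 128$)
$E{\left(w \right)} = -2 + w$
$b{\left(5 \right)} E{\left(5 \right)} O = \left(4 - 50 - 2 \cdot 5^{2}\right) \left(-2 + 5\right) 128 = \left(4 - 50 - 50\right) 3 \cdot 128 = \left(-96\right) 3 \cdot 128 = \left(-288\right) 128 = -36864$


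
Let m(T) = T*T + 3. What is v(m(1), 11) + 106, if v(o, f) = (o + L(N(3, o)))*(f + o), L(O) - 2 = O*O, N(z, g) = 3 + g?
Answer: 931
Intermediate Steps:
m(T) = 3 + T**2 (m(T) = T**2 + 3 = 3 + T**2)
L(O) = 2 + O**2 (L(O) = 2 + O*O = 2 + O**2)
v(o, f) = (f + o)*(2 + o + (3 + o)**2) (v(o, f) = (o + (2 + (3 + o)**2))*(f + o) = (2 + o + (3 + o)**2)*(f + o) = (f + o)*(2 + o + (3 + o)**2))
v(m(1), 11) + 106 = ((3 + 1**2)**2 + 11*(3 + 1**2) + 11*(2 + (3 + (3 + 1**2))**2) + (3 + 1**2)*(2 + (3 + (3 + 1**2))**2)) + 106 = ((3 + 1)**2 + 11*(3 + 1) + 11*(2 + (3 + (3 + 1))**2) + (3 + 1)*(2 + (3 + (3 + 1))**2)) + 106 = (4**2 + 11*4 + 11*(2 + (3 + 4)**2) + 4*(2 + (3 + 4)**2)) + 106 = (16 + 44 + 11*(2 + 7**2) + 4*(2 + 7**2)) + 106 = (16 + 44 + 11*(2 + 49) + 4*(2 + 49)) + 106 = (16 + 44 + 11*51 + 4*51) + 106 = (16 + 44 + 561 + 204) + 106 = 825 + 106 = 931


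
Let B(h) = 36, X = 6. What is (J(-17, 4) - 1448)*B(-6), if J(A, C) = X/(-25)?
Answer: -1303416/25 ≈ -52137.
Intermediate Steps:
J(A, C) = -6/25 (J(A, C) = 6/(-25) = 6*(-1/25) = -6/25)
(J(-17, 4) - 1448)*B(-6) = (-6/25 - 1448)*36 = -36206/25*36 = -1303416/25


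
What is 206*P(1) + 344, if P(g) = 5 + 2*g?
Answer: 1786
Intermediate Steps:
206*P(1) + 344 = 206*(5 + 2*1) + 344 = 206*(5 + 2) + 344 = 206*7 + 344 = 1442 + 344 = 1786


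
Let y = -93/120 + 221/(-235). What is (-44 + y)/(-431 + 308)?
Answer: 17189/46248 ≈ 0.37167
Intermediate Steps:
y = -645/376 (y = -93*1/120 + 221*(-1/235) = -31/40 - 221/235 = -645/376 ≈ -1.7154)
(-44 + y)/(-431 + 308) = (-44 - 645/376)/(-431 + 308) = -17189/376/(-123) = -17189/376*(-1/123) = 17189/46248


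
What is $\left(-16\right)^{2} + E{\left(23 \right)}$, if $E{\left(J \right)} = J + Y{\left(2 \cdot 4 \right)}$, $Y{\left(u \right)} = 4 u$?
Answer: $311$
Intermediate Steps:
$E{\left(J \right)} = 32 + J$ ($E{\left(J \right)} = J + 4 \cdot 2 \cdot 4 = J + 4 \cdot 8 = J + 32 = 32 + J$)
$\left(-16\right)^{2} + E{\left(23 \right)} = \left(-16\right)^{2} + \left(32 + 23\right) = 256 + 55 = 311$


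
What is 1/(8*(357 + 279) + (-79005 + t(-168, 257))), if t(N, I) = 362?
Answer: -1/73555 ≈ -1.3595e-5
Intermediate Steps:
1/(8*(357 + 279) + (-79005 + t(-168, 257))) = 1/(8*(357 + 279) + (-79005 + 362)) = 1/(8*636 - 78643) = 1/(5088 - 78643) = 1/(-73555) = -1/73555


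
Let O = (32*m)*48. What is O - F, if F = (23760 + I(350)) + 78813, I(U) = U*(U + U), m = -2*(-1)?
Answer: -344501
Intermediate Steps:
m = 2
I(U) = 2*U**2 (I(U) = U*(2*U) = 2*U**2)
F = 347573 (F = (23760 + 2*350**2) + 78813 = (23760 + 2*122500) + 78813 = (23760 + 245000) + 78813 = 268760 + 78813 = 347573)
O = 3072 (O = (32*2)*48 = 64*48 = 3072)
O - F = 3072 - 1*347573 = 3072 - 347573 = -344501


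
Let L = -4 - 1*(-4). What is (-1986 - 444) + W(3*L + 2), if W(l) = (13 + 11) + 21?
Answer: -2385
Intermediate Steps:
L = 0 (L = -4 + 4 = 0)
W(l) = 45 (W(l) = 24 + 21 = 45)
(-1986 - 444) + W(3*L + 2) = (-1986 - 444) + 45 = -2430 + 45 = -2385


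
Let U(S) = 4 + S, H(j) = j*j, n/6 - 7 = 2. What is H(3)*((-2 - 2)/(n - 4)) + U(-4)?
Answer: -18/25 ≈ -0.72000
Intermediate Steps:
n = 54 (n = 42 + 6*2 = 42 + 12 = 54)
H(j) = j²
H(3)*((-2 - 2)/(n - 4)) + U(-4) = 3²*((-2 - 2)/(54 - 4)) + (4 - 4) = 9*(-4/50) + 0 = 9*(-4*1/50) + 0 = 9*(-2/25) + 0 = -18/25 + 0 = -18/25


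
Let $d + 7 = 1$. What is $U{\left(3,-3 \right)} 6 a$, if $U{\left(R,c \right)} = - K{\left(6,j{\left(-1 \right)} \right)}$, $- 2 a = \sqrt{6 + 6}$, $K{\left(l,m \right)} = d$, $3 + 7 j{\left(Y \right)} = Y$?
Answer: $- 36 \sqrt{3} \approx -62.354$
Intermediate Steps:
$d = -6$ ($d = -7 + 1 = -6$)
$j{\left(Y \right)} = - \frac{3}{7} + \frac{Y}{7}$
$K{\left(l,m \right)} = -6$
$a = - \sqrt{3}$ ($a = - \frac{\sqrt{6 + 6}}{2} = - \frac{\sqrt{12}}{2} = - \frac{2 \sqrt{3}}{2} = - \sqrt{3} \approx -1.732$)
$U{\left(R,c \right)} = 6$ ($U{\left(R,c \right)} = \left(-1\right) \left(-6\right) = 6$)
$U{\left(3,-3 \right)} 6 a = 6 \cdot 6 \left(- \sqrt{3}\right) = 36 \left(- \sqrt{3}\right) = - 36 \sqrt{3}$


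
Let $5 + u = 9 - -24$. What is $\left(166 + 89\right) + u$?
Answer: $283$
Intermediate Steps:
$u = 28$ ($u = -5 + \left(9 - -24\right) = -5 + \left(9 + 24\right) = -5 + 33 = 28$)
$\left(166 + 89\right) + u = \left(166 + 89\right) + 28 = 255 + 28 = 283$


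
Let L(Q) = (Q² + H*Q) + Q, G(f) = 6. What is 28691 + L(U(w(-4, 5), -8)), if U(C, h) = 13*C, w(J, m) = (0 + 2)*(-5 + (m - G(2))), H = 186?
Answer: 23855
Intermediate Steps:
w(J, m) = -22 + 2*m (w(J, m) = (0 + 2)*(-5 + (m - 1*6)) = 2*(-5 + (m - 6)) = 2*(-5 + (-6 + m)) = 2*(-11 + m) = -22 + 2*m)
L(Q) = Q² + 187*Q (L(Q) = (Q² + 186*Q) + Q = Q² + 187*Q)
28691 + L(U(w(-4, 5), -8)) = 28691 + (13*(-22 + 2*5))*(187 + 13*(-22 + 2*5)) = 28691 + (13*(-22 + 10))*(187 + 13*(-22 + 10)) = 28691 + (13*(-12))*(187 + 13*(-12)) = 28691 - 156*(187 - 156) = 28691 - 156*31 = 28691 - 4836 = 23855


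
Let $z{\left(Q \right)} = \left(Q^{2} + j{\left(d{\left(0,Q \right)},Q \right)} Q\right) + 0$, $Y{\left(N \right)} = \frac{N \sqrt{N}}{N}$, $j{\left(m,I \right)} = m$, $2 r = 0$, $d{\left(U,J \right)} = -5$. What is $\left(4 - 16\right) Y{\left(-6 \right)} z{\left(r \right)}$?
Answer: $0$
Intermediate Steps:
$r = 0$ ($r = \frac{1}{2} \cdot 0 = 0$)
$Y{\left(N \right)} = \sqrt{N}$ ($Y{\left(N \right)} = \frac{N^{\frac{3}{2}}}{N} = \sqrt{N}$)
$z{\left(Q \right)} = Q^{2} - 5 Q$ ($z{\left(Q \right)} = \left(Q^{2} - 5 Q\right) + 0 = Q^{2} - 5 Q$)
$\left(4 - 16\right) Y{\left(-6 \right)} z{\left(r \right)} = \left(4 - 16\right) \sqrt{-6} \cdot 0 \left(-5 + 0\right) = \left(4 - 16\right) i \sqrt{6} \cdot 0 \left(-5\right) = - 12 i \sqrt{6} \cdot 0 = 0$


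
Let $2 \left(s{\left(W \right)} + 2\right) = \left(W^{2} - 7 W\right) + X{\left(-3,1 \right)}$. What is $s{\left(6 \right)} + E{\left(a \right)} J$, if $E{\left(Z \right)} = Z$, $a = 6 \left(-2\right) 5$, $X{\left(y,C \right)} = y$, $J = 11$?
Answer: $- \frac{1333}{2} \approx -666.5$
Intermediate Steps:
$a = -60$ ($a = \left(-12\right) 5 = -60$)
$s{\left(W \right)} = - \frac{7}{2} + \frac{W^{2}}{2} - \frac{7 W}{2}$ ($s{\left(W \right)} = -2 + \frac{\left(W^{2} - 7 W\right) - 3}{2} = -2 + \frac{-3 + W^{2} - 7 W}{2} = -2 - \left(\frac{3}{2} - \frac{W^{2}}{2} + \frac{7 W}{2}\right) = - \frac{7}{2} + \frac{W^{2}}{2} - \frac{7 W}{2}$)
$s{\left(6 \right)} + E{\left(a \right)} J = \left(- \frac{7}{2} + \frac{6^{2}}{2} - 21\right) - 660 = \left(- \frac{7}{2} + \frac{1}{2} \cdot 36 - 21\right) - 660 = \left(- \frac{7}{2} + 18 - 21\right) - 660 = - \frac{13}{2} - 660 = - \frac{1333}{2}$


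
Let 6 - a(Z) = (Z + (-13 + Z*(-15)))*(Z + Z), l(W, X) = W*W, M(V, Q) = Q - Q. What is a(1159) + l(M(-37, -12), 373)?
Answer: 37642008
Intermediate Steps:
M(V, Q) = 0
l(W, X) = W²
a(Z) = 6 - 2*Z*(-13 - 14*Z) (a(Z) = 6 - (Z + (-13 + Z*(-15)))*(Z + Z) = 6 - (Z + (-13 - 15*Z))*2*Z = 6 - (-13 - 14*Z)*2*Z = 6 - 2*Z*(-13 - 14*Z))
a(1159) + l(M(-37, -12), 373) = (6 + 26*1159 + 28*1159²) + 0² = (6 + 30134 + 28*1343281) + 0 = (6 + 30134 + 37611868) + 0 = 37642008 + 0 = 37642008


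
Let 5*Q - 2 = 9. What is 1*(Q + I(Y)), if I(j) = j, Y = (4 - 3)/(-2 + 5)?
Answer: 38/15 ≈ 2.5333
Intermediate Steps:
Y = ⅓ (Y = 1/3 = 1*(⅓) = ⅓ ≈ 0.33333)
Q = 11/5 (Q = ⅖ + (⅕)*9 = ⅖ + 9/5 = 11/5 ≈ 2.2000)
1*(Q + I(Y)) = 1*(11/5 + ⅓) = 1*(38/15) = 38/15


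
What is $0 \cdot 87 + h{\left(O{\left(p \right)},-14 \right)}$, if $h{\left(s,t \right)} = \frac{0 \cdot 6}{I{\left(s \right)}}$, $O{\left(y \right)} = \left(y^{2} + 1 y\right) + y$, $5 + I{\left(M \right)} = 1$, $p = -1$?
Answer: $0$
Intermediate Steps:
$I{\left(M \right)} = -4$ ($I{\left(M \right)} = -5 + 1 = -4$)
$O{\left(y \right)} = y^{2} + 2 y$ ($O{\left(y \right)} = \left(y^{2} + y\right) + y = \left(y + y^{2}\right) + y = y^{2} + 2 y$)
$h{\left(s,t \right)} = 0$ ($h{\left(s,t \right)} = \frac{0 \cdot 6}{-4} = 0 \left(- \frac{1}{4}\right) = 0$)
$0 \cdot 87 + h{\left(O{\left(p \right)},-14 \right)} = 0 \cdot 87 + 0 = 0 + 0 = 0$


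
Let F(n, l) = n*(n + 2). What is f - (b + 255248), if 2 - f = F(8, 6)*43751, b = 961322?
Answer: -4716648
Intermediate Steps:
F(n, l) = n*(2 + n)
f = -3500078 (f = 2 - 8*(2 + 8)*43751 = 2 - 8*10*43751 = 2 - 80*43751 = 2 - 1*3500080 = 2 - 3500080 = -3500078)
f - (b + 255248) = -3500078 - (961322 + 255248) = -3500078 - 1*1216570 = -3500078 - 1216570 = -4716648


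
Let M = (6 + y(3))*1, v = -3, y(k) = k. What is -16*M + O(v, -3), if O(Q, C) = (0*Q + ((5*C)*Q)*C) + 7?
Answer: -272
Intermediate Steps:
O(Q, C) = 7 + 5*Q*C² (O(Q, C) = (0 + (5*C*Q)*C) + 7 = (0 + 5*Q*C²) + 7 = 5*Q*C² + 7 = 7 + 5*Q*C²)
M = 9 (M = (6 + 3)*1 = 9*1 = 9)
-16*M + O(v, -3) = -16*9 + (7 + 5*(-3)*(-3)²) = -144 + (7 + 5*(-3)*9) = -144 + (7 - 135) = -144 - 128 = -272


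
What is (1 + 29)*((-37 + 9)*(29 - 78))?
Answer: 41160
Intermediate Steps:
(1 + 29)*((-37 + 9)*(29 - 78)) = 30*(-28*(-49)) = 30*1372 = 41160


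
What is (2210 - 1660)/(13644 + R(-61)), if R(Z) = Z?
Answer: 550/13583 ≈ 0.040492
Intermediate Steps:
(2210 - 1660)/(13644 + R(-61)) = (2210 - 1660)/(13644 - 61) = 550/13583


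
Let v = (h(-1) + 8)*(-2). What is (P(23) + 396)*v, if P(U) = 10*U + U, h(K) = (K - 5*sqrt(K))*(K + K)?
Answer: -12980 - 12980*I ≈ -12980.0 - 12980.0*I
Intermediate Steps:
h(K) = 2*K*(K - 5*sqrt(K)) (h(K) = (K - 5*sqrt(K))*(2*K) = 2*K*(K - 5*sqrt(K)))
P(U) = 11*U
v = -20 - 20*I (v = ((-(-10)*I + 2*(-1)**2) + 8)*(-2) = ((-(-10)*I + 2*1) + 8)*(-2) = ((10*I + 2) + 8)*(-2) = ((2 + 10*I) + 8)*(-2) = (10 + 10*I)*(-2) = -20 - 20*I ≈ -20.0 - 20.0*I)
(P(23) + 396)*v = (11*23 + 396)*(-20 - 20*I) = (253 + 396)*(-20 - 20*I) = 649*(-20 - 20*I) = -12980 - 12980*I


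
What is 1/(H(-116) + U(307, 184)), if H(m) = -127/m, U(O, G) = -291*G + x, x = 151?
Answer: -116/6193461 ≈ -1.8729e-5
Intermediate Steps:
U(O, G) = 151 - 291*G (U(O, G) = -291*G + 151 = 151 - 291*G)
1/(H(-116) + U(307, 184)) = 1/(-127/(-116) + (151 - 291*184)) = 1/(-127*(-1/116) + (151 - 53544)) = 1/(127/116 - 53393) = 1/(-6193461/116) = -116/6193461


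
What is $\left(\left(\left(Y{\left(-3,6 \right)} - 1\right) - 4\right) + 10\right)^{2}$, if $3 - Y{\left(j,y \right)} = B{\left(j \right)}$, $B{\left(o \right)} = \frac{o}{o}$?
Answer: $49$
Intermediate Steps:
$B{\left(o \right)} = 1$
$Y{\left(j,y \right)} = 2$ ($Y{\left(j,y \right)} = 3 - 1 = 2$)
$\left(\left(\left(Y{\left(-3,6 \right)} - 1\right) - 4\right) + 10\right)^{2} = \left(\left(\left(2 - 1\right) - 4\right) + 10\right)^{2} = \left(\left(1 - 4\right) + 10\right)^{2} = \left(-3 + 10\right)^{2} = 7^{2} = 49$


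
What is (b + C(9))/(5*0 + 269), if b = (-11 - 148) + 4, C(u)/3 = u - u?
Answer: -155/269 ≈ -0.57621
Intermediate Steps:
C(u) = 0 (C(u) = 3*(u - u) = 3*0 = 0)
b = -155 (b = -159 + 4 = -155)
(b + C(9))/(5*0 + 269) = (-155 + 0)/(5*0 + 269) = -155/(0 + 269) = -155/269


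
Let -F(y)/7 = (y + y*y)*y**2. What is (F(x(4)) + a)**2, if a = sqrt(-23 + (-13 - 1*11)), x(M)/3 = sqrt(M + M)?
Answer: (36288 + 3024*sqrt(2) - I*sqrt(47))**2 ≈ 1.6455e+9 - 5.56e+5*I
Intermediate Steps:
x(M) = 3*sqrt(2)*sqrt(M) (x(M) = 3*sqrt(M + M) = 3*sqrt(2*M) = 3*(sqrt(2)*sqrt(M)) = 3*sqrt(2)*sqrt(M))
F(y) = -7*y**2*(y + y**2) (F(y) = -7*(y + y*y)*y**2 = -7*(y + y**2)*y**2 = -7*y**2*(y + y**2))
a = I*sqrt(47) (a = sqrt(-23 + (-13 - 11)) = sqrt(-23 - 24) = sqrt(-47) = I*sqrt(47) ≈ 6.8557*I)
(F(x(4)) + a)**2 = (7*(3*sqrt(2)*sqrt(4))**3*(-1 - 3*sqrt(2)*sqrt(4)) + I*sqrt(47))**2 = (7*(3*sqrt(2)*2)**3*(-1 - 3*sqrt(2)*2) + I*sqrt(47))**2 = (7*(6*sqrt(2))**3*(-1 - 6*sqrt(2)) + I*sqrt(47))**2 = (7*(432*sqrt(2))*(-1 - 6*sqrt(2)) + I*sqrt(47))**2 = (3024*sqrt(2)*(-1 - 6*sqrt(2)) + I*sqrt(47))**2 = (I*sqrt(47) + 3024*sqrt(2)*(-1 - 6*sqrt(2)))**2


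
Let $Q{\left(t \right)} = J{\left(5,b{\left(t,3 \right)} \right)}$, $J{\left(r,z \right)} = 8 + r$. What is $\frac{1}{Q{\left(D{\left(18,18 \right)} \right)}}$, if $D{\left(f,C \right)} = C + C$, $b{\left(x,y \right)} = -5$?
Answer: $\frac{1}{13} \approx 0.076923$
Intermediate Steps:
$D{\left(f,C \right)} = 2 C$
$Q{\left(t \right)} = 13$ ($Q{\left(t \right)} = 8 + 5 = 13$)
$\frac{1}{Q{\left(D{\left(18,18 \right)} \right)}} = \frac{1}{13}$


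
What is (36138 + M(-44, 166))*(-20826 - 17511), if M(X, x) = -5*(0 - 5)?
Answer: -1386380931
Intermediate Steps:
M(X, x) = 25 (M(X, x) = -5*(-5) = 25)
(36138 + M(-44, 166))*(-20826 - 17511) = (36138 + 25)*(-20826 - 17511) = 36163*(-38337) = -1386380931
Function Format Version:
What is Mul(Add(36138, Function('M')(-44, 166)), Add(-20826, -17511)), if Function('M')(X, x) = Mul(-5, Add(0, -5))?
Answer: -1386380931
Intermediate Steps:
Function('M')(X, x) = 25 (Function('M')(X, x) = Mul(-5, -5) = 25)
Mul(Add(36138, Function('M')(-44, 166)), Add(-20826, -17511)) = Mul(Add(36138, 25), Add(-20826, -17511)) = Mul(36163, -38337) = -1386380931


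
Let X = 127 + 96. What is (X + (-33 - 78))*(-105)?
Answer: -11760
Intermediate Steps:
X = 223
(X + (-33 - 78))*(-105) = (223 + (-33 - 78))*(-105) = (223 - 111)*(-105) = 112*(-105) = -11760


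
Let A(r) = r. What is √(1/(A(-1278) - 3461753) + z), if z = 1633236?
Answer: √19586719443218692765/3463031 ≈ 1278.0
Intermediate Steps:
√(1/(A(-1278) - 3461753) + z) = √(1/(-1278 - 3461753) + 1633236) = √(1/(-3463031) + 1633236) = √(-1/3463031 + 1633236) = √(5655946898315/3463031) = √19586719443218692765/3463031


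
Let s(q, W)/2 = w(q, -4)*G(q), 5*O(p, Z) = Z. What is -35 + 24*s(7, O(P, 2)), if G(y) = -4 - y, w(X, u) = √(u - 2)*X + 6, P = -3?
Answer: -3203 - 3696*I*√6 ≈ -3203.0 - 9053.3*I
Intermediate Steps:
w(X, u) = 6 + X*√(-2 + u) (w(X, u) = √(-2 + u)*X + 6 = X*√(-2 + u) + 6 = 6 + X*√(-2 + u))
O(p, Z) = Z/5
s(q, W) = 2*(-4 - q)*(6 + I*q*√6) (s(q, W) = 2*((6 + q*√(-2 - 4))*(-4 - q)) = 2*((6 + q*√(-6))*(-4 - q)) = 2*((6 + q*(I*√6))*(-4 - q)) = 2*((6 + I*q*√6)*(-4 - q)) = 2*((-4 - q)*(6 + I*q*√6)) = 2*(-4 - q)*(6 + I*q*√6))
-35 + 24*s(7, O(P, 2)) = -35 + 24*(-2*(4 + 7)*(6 + I*7*√6)) = -35 + 24*(-2*11*(6 + 7*I*√6)) = -35 + 24*(-132 - 154*I*√6) = -35 + (-3168 - 3696*I*√6) = -3203 - 3696*I*√6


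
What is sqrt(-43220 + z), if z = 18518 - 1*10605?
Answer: 3*I*sqrt(3923) ≈ 187.9*I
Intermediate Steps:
z = 7913 (z = 18518 - 10605 = 7913)
sqrt(-43220 + z) = sqrt(-43220 + 7913) = sqrt(-35307) = 3*I*sqrt(3923)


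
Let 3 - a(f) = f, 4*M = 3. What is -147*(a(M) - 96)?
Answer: 55125/4 ≈ 13781.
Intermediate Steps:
M = ¾ (M = (¼)*3 = ¾ ≈ 0.75000)
a(f) = 3 - f
-147*(a(M) - 96) = -147*((3 - 1*¾) - 96) = -147*((3 - ¾) - 96) = -147*(9/4 - 96) = -147*(-375/4) = 55125/4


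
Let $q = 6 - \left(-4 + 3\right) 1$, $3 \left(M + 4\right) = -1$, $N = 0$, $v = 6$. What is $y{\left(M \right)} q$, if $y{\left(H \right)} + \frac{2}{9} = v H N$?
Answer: $- \frac{14}{9} \approx -1.5556$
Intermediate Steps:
$M = - \frac{13}{3}$ ($M = -4 + \frac{1}{3} \left(-1\right) = -4 - \frac{1}{3} = - \frac{13}{3} \approx -4.3333$)
$q = 7$ ($q = 6 - \left(-1\right) 1 = 6 - -1 = 6 + 1 = 7$)
$y{\left(H \right)} = - \frac{2}{9}$ ($y{\left(H \right)} = - \frac{2}{9} + 6 H 0 = - \frac{2}{9} + 0 = - \frac{2}{9}$)
$y{\left(M \right)} q = \left(- \frac{2}{9}\right) 7 = - \frac{14}{9}$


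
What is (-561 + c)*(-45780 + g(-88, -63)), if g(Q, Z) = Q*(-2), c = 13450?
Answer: -587789956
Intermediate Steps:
g(Q, Z) = -2*Q
(-561 + c)*(-45780 + g(-88, -63)) = (-561 + 13450)*(-45780 - 2*(-88)) = 12889*(-45780 + 176) = 12889*(-45604) = -587789956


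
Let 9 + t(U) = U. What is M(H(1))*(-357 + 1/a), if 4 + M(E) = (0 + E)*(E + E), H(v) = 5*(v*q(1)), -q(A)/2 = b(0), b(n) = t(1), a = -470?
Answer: -1073526818/235 ≈ -4.5682e+6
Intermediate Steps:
t(U) = -9 + U
b(n) = -8 (b(n) = -9 + 1 = -8)
q(A) = 16 (q(A) = -2*(-8) = 16)
H(v) = 80*v (H(v) = 5*(v*16) = 5*(16*v) = 80*v)
M(E) = -4 + 2*E**2 (M(E) = -4 + (0 + E)*(E + E) = -4 + E*(2*E) = -4 + 2*E**2)
M(H(1))*(-357 + 1/a) = (-4 + 2*(80*1)**2)*(-357 + 1/(-470)) = (-4 + 2*80**2)*(-357 - 1/470) = (-4 + 2*6400)*(-167791/470) = (-4 + 12800)*(-167791/470) = 12796*(-167791/470) = -1073526818/235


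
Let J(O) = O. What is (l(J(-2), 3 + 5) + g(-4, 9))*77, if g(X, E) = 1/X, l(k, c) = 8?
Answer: 2387/4 ≈ 596.75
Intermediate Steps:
(l(J(-2), 3 + 5) + g(-4, 9))*77 = (8 + 1/(-4))*77 = (8 - ¼)*77 = (31/4)*77 = 2387/4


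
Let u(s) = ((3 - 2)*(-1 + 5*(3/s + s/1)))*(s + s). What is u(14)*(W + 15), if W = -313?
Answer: -584676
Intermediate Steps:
u(s) = 2*s*(-1 + 5*s + 15/s) (u(s) = (1*(-1 + 5*(3/s + s*1)))*(2*s) = (1*(-1 + 5*(3/s + s)))*(2*s) = (1*(-1 + 5*(s + 3/s)))*(2*s) = (1*(-1 + (5*s + 15/s)))*(2*s) = (1*(-1 + 5*s + 15/s))*(2*s) = (-1 + 5*s + 15/s)*(2*s) = 2*s*(-1 + 5*s + 15/s))
u(14)*(W + 15) = (30 - 2*14 + 10*14**2)*(-313 + 15) = (30 - 28 + 10*196)*(-298) = (30 - 28 + 1960)*(-298) = 1962*(-298) = -584676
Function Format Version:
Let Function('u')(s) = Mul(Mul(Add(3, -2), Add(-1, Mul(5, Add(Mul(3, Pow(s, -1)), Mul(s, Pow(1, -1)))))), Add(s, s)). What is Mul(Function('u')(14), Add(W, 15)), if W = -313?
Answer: -584676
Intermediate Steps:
Function('u')(s) = Mul(2, s, Add(-1, Mul(5, s), Mul(15, Pow(s, -1)))) (Function('u')(s) = Mul(Mul(1, Add(-1, Mul(5, Add(Mul(3, Pow(s, -1)), Mul(s, 1))))), Mul(2, s)) = Mul(Mul(1, Add(-1, Mul(5, Add(Mul(3, Pow(s, -1)), s)))), Mul(2, s)) = Mul(Mul(1, Add(-1, Mul(5, Add(s, Mul(3, Pow(s, -1)))))), Mul(2, s)) = Mul(Mul(1, Add(-1, Add(Mul(5, s), Mul(15, Pow(s, -1))))), Mul(2, s)) = Mul(Mul(1, Add(-1, Mul(5, s), Mul(15, Pow(s, -1)))), Mul(2, s)) = Mul(Add(-1, Mul(5, s), Mul(15, Pow(s, -1))), Mul(2, s)) = Mul(2, s, Add(-1, Mul(5, s), Mul(15, Pow(s, -1)))))
Mul(Function('u')(14), Add(W, 15)) = Mul(Add(30, Mul(-2, 14), Mul(10, Pow(14, 2))), Add(-313, 15)) = Mul(Add(30, -28, Mul(10, 196)), -298) = Mul(Add(30, -28, 1960), -298) = Mul(1962, -298) = -584676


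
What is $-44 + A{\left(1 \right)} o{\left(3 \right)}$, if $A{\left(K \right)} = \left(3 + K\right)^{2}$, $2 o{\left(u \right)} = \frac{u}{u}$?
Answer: $-36$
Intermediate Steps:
$o{\left(u \right)} = \frac{1}{2}$ ($o{\left(u \right)} = \frac{u \frac{1}{u}}{2} = \frac{1}{2} \cdot 1 = \frac{1}{2}$)
$-44 + A{\left(1 \right)} o{\left(3 \right)} = -44 + \left(3 + 1\right)^{2} \cdot \frac{1}{2} = -44 + 4^{2} \cdot \frac{1}{2} = -44 + 16 \cdot \frac{1}{2} = -44 + 8 = -36$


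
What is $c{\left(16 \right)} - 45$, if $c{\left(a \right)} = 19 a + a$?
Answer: $275$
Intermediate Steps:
$c{\left(a \right)} = 20 a$
$c{\left(16 \right)} - 45 = 20 \cdot 16 - 45 = 320 - 45 = 275$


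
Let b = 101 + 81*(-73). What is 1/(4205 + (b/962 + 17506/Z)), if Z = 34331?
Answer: 16513211/69346706755 ≈ 0.00023813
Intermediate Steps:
b = -5812 (b = 101 - 5913 = -5812)
1/(4205 + (b/962 + 17506/Z)) = 1/(4205 + (-5812/962 + 17506/34331)) = 1/(4205 + (-5812*1/962 + 17506*(1/34331))) = 1/(4205 + (-2906/481 + 17506/34331)) = 1/(4205 - 91345500/16513211) = 1/(69346706755/16513211) = 16513211/69346706755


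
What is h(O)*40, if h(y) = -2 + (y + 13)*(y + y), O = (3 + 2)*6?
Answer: 103120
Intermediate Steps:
O = 30 (O = 5*6 = 30)
h(y) = -2 + 2*y*(13 + y) (h(y) = -2 + (13 + y)*(2*y) = -2 + 2*y*(13 + y))
h(O)*40 = (-2 + 2*30**2 + 26*30)*40 = (-2 + 2*900 + 780)*40 = (-2 + 1800 + 780)*40 = 2578*40 = 103120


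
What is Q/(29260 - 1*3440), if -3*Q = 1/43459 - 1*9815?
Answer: 106637521/841583535 ≈ 0.12671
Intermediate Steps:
Q = 426550084/130377 (Q = -(1/43459 - 1*9815)/3 = -(1/43459 - 9815)/3 = -⅓*(-426550084/43459) = 426550084/130377 ≈ 3271.7)
Q/(29260 - 1*3440) = 426550084/(130377*(29260 - 1*3440)) = 426550084/(130377*(29260 - 3440)) = (426550084/130377)/25820 = (426550084/130377)*(1/25820) = 106637521/841583535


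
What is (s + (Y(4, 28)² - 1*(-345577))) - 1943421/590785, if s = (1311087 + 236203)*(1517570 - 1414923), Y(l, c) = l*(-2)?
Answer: 93831440780429314/590785 ≈ 1.5882e+11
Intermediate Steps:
Y(l, c) = -2*l
s = 158824676630 (s = 1547290*102647 = 158824676630)
(s + (Y(4, 28)² - 1*(-345577))) - 1943421/590785 = (158824676630 + ((-2*4)² - 1*(-345577))) - 1943421/590785 = (158824676630 + ((-8)² + 345577)) - 1943421*1/590785 = (158824676630 + (64 + 345577)) - 1943421/590785 = (158824676630 + 345641) - 1943421/590785 = 158825022271 - 1943421/590785 = 93831440780429314/590785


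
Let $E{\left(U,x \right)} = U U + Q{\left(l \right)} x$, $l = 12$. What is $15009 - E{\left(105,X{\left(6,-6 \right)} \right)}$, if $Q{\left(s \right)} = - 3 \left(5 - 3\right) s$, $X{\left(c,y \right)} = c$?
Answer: $4416$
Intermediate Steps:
$Q{\left(s \right)} = - 6 s$ ($Q{\left(s \right)} = \left(-3\right) 2 s = - 6 s$)
$E{\left(U,x \right)} = U^{2} - 72 x$ ($E{\left(U,x \right)} = U U + \left(-6\right) 12 x = U^{2} - 72 x$)
$15009 - E{\left(105,X{\left(6,-6 \right)} \right)} = 15009 - \left(105^{2} - 432\right) = 15009 - \left(11025 - 432\right) = 15009 - 10593 = 4416$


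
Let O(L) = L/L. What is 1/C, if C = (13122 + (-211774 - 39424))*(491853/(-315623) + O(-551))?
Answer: 315623/41956133480 ≈ 7.5227e-6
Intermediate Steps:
O(L) = 1
C = 41956133480/315623 (C = (13122 + (-211774 - 39424))*(491853/(-315623) + 1) = (13122 - 251198)*(491853*(-1/315623) + 1) = -238076*(-491853/315623 + 1) = -238076*(-176230/315623) = 41956133480/315623 ≈ 1.3293e+5)
1/C = 1/(41956133480/315623) = 315623/41956133480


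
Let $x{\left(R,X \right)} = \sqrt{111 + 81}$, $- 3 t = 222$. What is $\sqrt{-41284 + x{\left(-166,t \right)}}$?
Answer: $2 \sqrt{-10321 + 2 \sqrt{3}} \approx 203.15 i$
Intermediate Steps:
$t = -74$ ($t = \left(- \frac{1}{3}\right) 222 = -74$)
$x{\left(R,X \right)} = 8 \sqrt{3}$ ($x{\left(R,X \right)} = \sqrt{192} = 8 \sqrt{3}$)
$\sqrt{-41284 + x{\left(-166,t \right)}} = \sqrt{-41284 + 8 \sqrt{3}}$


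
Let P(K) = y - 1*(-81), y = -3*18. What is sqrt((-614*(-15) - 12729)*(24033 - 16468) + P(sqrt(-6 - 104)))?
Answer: 6*I*sqrt(739478) ≈ 5159.6*I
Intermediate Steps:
y = -54
P(K) = 27 (P(K) = -54 - 1*(-81) = -54 + 81 = 27)
sqrt((-614*(-15) - 12729)*(24033 - 16468) + P(sqrt(-6 - 104))) = sqrt((-614*(-15) - 12729)*(24033 - 16468) + 27) = sqrt((9210 - 12729)*7565 + 27) = sqrt(-3519*7565 + 27) = sqrt(-26621235 + 27) = sqrt(-26621208) = 6*I*sqrt(739478)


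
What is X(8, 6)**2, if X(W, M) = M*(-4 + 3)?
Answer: 36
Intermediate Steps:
X(W, M) = -M (X(W, M) = M*(-1) = -M)
X(8, 6)**2 = (-1*6)**2 = (-6)**2 = 36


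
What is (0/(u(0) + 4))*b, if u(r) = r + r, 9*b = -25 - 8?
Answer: 0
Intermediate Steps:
b = -11/3 (b = (-25 - 8)/9 = (1/9)*(-33) = -11/3 ≈ -3.6667)
u(r) = 2*r
(0/(u(0) + 4))*b = (0/(2*0 + 4))*(-11/3) = (0/(0 + 4))*(-11/3) = (0/4)*(-11/3) = ((1/4)*0)*(-11/3) = 0*(-11/3) = 0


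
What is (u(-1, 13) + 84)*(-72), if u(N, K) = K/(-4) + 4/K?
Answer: -75870/13 ≈ -5836.2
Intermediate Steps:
u(N, K) = 4/K - K/4 (u(N, K) = K*(-1/4) + 4/K = -K/4 + 4/K = 4/K - K/4)
(u(-1, 13) + 84)*(-72) = ((4/13 - 1/4*13) + 84)*(-72) = ((4*(1/13) - 13/4) + 84)*(-72) = ((4/13 - 13/4) + 84)*(-72) = (-153/52 + 84)*(-72) = (4215/52)*(-72) = -75870/13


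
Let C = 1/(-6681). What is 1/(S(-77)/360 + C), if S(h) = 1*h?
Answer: -801720/171599 ≈ -4.6721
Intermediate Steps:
S(h) = h
C = -1/6681 ≈ -0.00014968
1/(S(-77)/360 + C) = 1/(-77/360 - 1/6681) = 1/(-171599/801720) = -801720/171599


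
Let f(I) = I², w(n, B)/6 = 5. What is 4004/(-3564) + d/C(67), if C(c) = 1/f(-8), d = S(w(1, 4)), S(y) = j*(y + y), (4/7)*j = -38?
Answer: -20684251/81 ≈ -2.5536e+5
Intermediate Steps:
j = -133/2 (j = (7/4)*(-38) = -133/2 ≈ -66.500)
w(n, B) = 30 (w(n, B) = 6*5 = 30)
S(y) = -133*y (S(y) = -133*(y + y)/2 = -133*y)
d = -3990 (d = -133*30 = -3990)
C(c) = 1/64 (C(c) = 1/((-8)²) = 1/64)
4004/(-3564) + d/C(67) = 4004/(-3564) - 3990/1/64 = 4004*(-1/3564) - 3990*64 = -91/81 - 255360 = -20684251/81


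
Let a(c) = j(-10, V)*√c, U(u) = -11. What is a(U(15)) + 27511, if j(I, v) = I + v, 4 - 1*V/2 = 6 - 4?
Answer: 27511 - 6*I*√11 ≈ 27511.0 - 19.9*I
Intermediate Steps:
V = 4 (V = 8 - 2*(6 - 4) = 8 - 2*2 = 8 - 4 = 4)
a(c) = -6*√c (a(c) = (-10 + 4)*√c = -6*√c)
a(U(15)) + 27511 = -6*I*√11 + 27511 = 27511 - 6*I*√11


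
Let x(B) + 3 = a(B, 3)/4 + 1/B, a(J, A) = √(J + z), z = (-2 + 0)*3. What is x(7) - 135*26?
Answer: -98353/28 ≈ -3512.6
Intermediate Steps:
z = -6 (z = -2*3 = -6)
a(J, A) = √(-6 + J) (a(J, A) = √(J - 6) = √(-6 + J))
x(B) = -3 + 1/B + √(-6 + B)/4 (x(B) = -3 + (√(-6 + B)/4 + 1/B) = -3 + (1/B + √(-6 + B)/4) = -3 + 1/B + √(-6 + B)/4)
x(7) - 135*26 = (-3 + 1/7 + √(-6 + 7)/4) - 135*26 = (-3 + ⅐ + √1/4) - 3510 = (-3 + ⅐ + (¼)*1) - 3510 = (-3 + ⅐ + ¼) - 3510 = -73/28 - 3510 = -98353/28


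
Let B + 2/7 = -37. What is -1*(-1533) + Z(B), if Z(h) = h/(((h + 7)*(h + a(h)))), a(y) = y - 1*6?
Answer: 61098639/39856 ≈ 1533.0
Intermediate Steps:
B = -261/7 (B = -2/7 - 37 = -261/7 ≈ -37.286)
a(y) = -6 + y (a(y) = y - 6 = -6 + y)
Z(h) = h/((-6 + 2*h)*(7 + h)) (Z(h) = h/(((h + 7)*(h + (-6 + h)))) = h/(((7 + h)*(-6 + 2*h))) = h/(((-6 + 2*h)*(7 + h))) = h*(1/((-6 + 2*h)*(7 + h))) = h/((-6 + 2*h)*(7 + h)))
-1*(-1533) + Z(B) = -1*(-1533) + (1/2)*(-261/7)/(-21 + (-261/7)**2 + 4*(-261/7)) = 1533 + (1/2)*(-261/7)/(-21 + 68121/49 - 1044/7) = 1533 + (1/2)*(-261/7)/(59784/49) = 1533 + (1/2)*(-261/7)*(49/59784) = 1533 - 609/39856 = 61098639/39856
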